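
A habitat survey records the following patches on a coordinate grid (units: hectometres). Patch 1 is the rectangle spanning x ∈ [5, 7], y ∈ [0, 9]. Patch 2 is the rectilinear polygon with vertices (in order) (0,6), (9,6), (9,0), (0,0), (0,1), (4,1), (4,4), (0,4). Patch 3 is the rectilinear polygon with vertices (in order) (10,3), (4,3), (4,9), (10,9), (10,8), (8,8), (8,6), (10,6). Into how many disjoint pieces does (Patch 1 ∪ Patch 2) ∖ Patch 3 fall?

2

(Patch 1 ∪ Patch 2) ∖ Patch 3 splits into 2 disjoint pieces (area 19, area 8).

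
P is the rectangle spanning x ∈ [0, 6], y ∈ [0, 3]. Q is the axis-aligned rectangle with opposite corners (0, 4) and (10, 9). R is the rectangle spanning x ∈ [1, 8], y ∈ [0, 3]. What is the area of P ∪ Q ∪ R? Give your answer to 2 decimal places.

By inclusion–exclusion:
Individual areas: |P| = 18, |Q| = 50, |R| = 21.
|P∩Q| = 0 (no overlap).
|P∩R|: x∈[1,6], y∈[0,3] → 5·3 = 15.
|Q∩R| = 0 (no overlap).
|P∩Q∩R| = 0.
|P ∪ Q ∪ R| = 89 − 15 + 0 = 74.00.

74.00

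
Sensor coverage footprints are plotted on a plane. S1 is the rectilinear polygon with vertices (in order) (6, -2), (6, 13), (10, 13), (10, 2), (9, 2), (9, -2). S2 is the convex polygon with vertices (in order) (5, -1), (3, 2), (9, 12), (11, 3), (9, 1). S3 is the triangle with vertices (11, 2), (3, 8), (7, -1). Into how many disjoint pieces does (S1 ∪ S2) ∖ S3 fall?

(S1 ∪ S2) ∖ S3 splits into 2 disjoint pieces (area 14.6543, area 37.9126).

2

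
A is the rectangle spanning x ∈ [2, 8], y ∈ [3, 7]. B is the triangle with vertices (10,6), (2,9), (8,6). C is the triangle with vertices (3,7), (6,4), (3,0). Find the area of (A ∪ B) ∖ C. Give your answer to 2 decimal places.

|A ∪ B| = 26.0833.
|(A ∪ B) ∩ C| = 7.125.
|(A ∪ B) ∖ C| = 26.0833 − 7.125 = 18.96.

18.96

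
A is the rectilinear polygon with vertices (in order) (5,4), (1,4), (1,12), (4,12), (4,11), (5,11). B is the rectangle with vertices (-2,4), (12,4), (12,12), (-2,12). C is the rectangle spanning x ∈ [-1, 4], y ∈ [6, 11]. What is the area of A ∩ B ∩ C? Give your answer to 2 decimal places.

The intersection is the polygon with vertices (1,11), (4,11), (4,6), (1,6).
By the shoelace formula its area is 15.00.

15.00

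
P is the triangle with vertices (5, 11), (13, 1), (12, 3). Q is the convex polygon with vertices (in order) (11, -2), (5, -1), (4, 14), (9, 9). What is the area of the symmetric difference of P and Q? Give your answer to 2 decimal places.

|P| = 3, |Q| = 67, |P∩Q| = 1.1572.
|P △ Q| = |P| + |Q| − 2·|P∩Q| = 3 + 67 − 2.3144 = 67.69.

67.69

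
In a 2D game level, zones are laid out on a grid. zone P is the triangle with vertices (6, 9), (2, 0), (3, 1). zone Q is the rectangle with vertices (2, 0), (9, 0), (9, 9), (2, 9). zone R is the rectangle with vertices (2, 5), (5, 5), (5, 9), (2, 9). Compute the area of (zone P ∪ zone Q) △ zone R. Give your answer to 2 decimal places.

|zone P ∪ zone Q| = 63.
|(zone P ∪ zone Q) ∩ zone R| = 12.
|(zone P ∪ zone Q) △ zone R| = 63 + 12 − 24 = 51.00.

51.00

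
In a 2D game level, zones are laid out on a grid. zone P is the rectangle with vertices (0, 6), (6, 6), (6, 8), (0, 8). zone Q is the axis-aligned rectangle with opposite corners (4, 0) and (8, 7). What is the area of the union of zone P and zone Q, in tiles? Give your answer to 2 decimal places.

By inclusion–exclusion:
Individual areas: |zone P| = 12, |zone Q| = 28.
|zone P∩zone Q|: x∈[4,6], y∈[6,7] → 2·1 = 2.
|zone P ∪ zone Q| = 40 − 2 = 38.00.

38.00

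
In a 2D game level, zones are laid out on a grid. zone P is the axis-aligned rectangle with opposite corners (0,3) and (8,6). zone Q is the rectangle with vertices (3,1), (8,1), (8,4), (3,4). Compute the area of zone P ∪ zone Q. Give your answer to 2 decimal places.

By inclusion–exclusion:
Individual areas: |zone P| = 24, |zone Q| = 15.
|zone P∩zone Q|: x∈[3,8], y∈[3,4] → 5·1 = 5.
|zone P ∪ zone Q| = 39 − 5 = 34.00.

34.00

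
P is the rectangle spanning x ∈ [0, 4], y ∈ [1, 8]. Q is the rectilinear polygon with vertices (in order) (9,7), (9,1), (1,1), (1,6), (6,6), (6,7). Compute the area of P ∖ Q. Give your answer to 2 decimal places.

13.00

|P| = 28, |P∩Q| = 15.
|P ∖ Q| = |P| − |P∩Q| = 28 − 15 = 13.00.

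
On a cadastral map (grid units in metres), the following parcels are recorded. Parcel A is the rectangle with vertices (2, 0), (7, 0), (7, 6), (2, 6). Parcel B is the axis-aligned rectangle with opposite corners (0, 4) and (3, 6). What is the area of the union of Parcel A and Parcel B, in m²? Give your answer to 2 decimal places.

By inclusion–exclusion:
Individual areas: |Parcel A| = 30, |Parcel B| = 6.
|Parcel A∩Parcel B|: x∈[2,3], y∈[4,6] → 1·2 = 2.
|Parcel A ∪ Parcel B| = 36 − 2 = 34.00.

34.00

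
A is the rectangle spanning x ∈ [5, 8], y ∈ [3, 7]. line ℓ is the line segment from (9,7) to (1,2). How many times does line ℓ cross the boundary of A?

The segment meets the boundary at (5,4.5), (8,6.375).

2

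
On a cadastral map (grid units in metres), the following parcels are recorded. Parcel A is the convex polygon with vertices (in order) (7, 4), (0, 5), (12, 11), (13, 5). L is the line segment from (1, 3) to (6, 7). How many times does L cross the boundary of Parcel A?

1

The segment meets the boundary at (2.97,4.576).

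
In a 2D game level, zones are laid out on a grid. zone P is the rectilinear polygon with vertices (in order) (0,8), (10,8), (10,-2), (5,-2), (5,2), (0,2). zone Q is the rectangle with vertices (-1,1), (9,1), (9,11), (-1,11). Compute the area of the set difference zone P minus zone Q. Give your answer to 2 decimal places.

|zone P| = 80, |zone P∩zone Q| = 58.
|zone P ∖ zone Q| = |zone P| − |zone P∩zone Q| = 80 − 58 = 22.00.

22.00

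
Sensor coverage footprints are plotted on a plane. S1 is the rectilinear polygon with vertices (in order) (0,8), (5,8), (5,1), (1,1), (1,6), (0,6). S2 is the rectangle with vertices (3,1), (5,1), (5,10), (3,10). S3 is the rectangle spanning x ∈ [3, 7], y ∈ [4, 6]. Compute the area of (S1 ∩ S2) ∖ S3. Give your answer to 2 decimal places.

10.00

|S1 ∩ S2| = 14.
|(S1 ∩ S2) ∩ S3| = 4.
|(S1 ∩ S2) ∖ S3| = 14 − 4 = 10.00.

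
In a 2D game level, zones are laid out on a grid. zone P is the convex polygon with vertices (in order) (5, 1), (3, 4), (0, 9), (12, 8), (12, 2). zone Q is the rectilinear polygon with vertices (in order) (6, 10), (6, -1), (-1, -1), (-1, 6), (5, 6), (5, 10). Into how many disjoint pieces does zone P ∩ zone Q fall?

1

zone P ∩ zone Q is a single connected region.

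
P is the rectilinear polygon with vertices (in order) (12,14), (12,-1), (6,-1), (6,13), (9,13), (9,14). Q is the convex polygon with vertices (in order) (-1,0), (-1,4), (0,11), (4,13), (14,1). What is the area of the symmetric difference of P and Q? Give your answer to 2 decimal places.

|P| = 87, |Q| = 118, |P∩Q| = 38.
|P △ Q| = |P| + |Q| − 2·|P∩Q| = 87 + 118 − 76 = 129.00.

129.00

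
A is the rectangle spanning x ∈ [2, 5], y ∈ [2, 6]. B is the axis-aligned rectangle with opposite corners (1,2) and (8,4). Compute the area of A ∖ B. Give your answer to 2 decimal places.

|A∩B|: x∈[2,5], y∈[2,4] → 3·2 = 6.
|A| = 12.
|A ∖ B| = |A| − |A∩B| = 12 − 6 = 6.00.

6.00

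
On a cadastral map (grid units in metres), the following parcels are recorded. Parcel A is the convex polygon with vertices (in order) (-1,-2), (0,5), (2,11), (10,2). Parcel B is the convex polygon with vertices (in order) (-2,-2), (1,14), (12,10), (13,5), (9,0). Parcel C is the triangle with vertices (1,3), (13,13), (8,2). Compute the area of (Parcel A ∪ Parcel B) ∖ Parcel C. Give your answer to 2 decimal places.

|Parcel A ∪ Parcel B| = 158.5885.
|(Parcel A ∪ Parcel B) ∩ Parcel C| = 38.4805.
|(Parcel A ∪ Parcel B) ∖ Parcel C| = 158.5885 − 38.4805 = 120.11.

120.11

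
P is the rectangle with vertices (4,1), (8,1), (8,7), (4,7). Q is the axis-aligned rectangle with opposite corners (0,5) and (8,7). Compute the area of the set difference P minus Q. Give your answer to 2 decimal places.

|P∩Q|: x∈[4,8], y∈[5,7] → 4·2 = 8.
|P| = 24.
|P ∖ Q| = |P| − |P∩Q| = 24 − 8 = 16.00.

16.00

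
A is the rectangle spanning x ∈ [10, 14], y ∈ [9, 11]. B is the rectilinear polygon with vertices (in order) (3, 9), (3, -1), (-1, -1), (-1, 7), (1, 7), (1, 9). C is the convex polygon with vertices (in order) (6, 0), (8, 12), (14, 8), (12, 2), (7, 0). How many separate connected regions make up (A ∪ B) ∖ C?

(A ∪ B) ∖ C splits into 2 disjoint pieces (area 5.9167, area 36).

2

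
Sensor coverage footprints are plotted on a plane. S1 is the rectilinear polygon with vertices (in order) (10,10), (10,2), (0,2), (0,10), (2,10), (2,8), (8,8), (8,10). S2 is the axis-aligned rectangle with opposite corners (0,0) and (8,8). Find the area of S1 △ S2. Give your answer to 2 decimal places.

|S1| = 68, |S2| = 64, |S1∩S2| = 48.
|S1 △ S2| = |S1| + |S2| − 2·|S1∩S2| = 68 + 64 − 96 = 36.00.

36.00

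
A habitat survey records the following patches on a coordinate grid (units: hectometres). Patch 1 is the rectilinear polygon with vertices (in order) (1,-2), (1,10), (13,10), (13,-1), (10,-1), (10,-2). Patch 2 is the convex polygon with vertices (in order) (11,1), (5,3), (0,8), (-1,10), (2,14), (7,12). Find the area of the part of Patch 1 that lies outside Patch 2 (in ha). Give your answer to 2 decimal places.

|Patch 1| = 141, |Patch 1∩Patch 2| = 53.2727.
|Patch 1 ∖ Patch 2| = |Patch 1| − |Patch 1∩Patch 2| = 141 − 53.2727 = 87.73.

87.73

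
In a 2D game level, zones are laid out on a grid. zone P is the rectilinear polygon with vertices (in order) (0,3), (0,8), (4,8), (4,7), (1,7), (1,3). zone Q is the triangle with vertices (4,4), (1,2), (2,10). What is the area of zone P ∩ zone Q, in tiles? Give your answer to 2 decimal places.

1.15

The intersection is the polygon with vertices (2.667,8), (3,7), (1.625,7), (1.75,8).
By the shoelace formula its area is 1.15.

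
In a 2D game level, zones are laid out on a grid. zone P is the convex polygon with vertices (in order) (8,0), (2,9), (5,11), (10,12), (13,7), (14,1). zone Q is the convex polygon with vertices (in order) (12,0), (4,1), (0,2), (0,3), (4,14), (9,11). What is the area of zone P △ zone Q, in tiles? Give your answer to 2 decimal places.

|zone P| = 90, |zone Q| = 103, |zone P∩zone Q| = 62.8746.
|zone P △ zone Q| = |zone P| + |zone Q| − 2·|zone P∩zone Q| = 90 + 103 − 125.7491 = 67.25.

67.25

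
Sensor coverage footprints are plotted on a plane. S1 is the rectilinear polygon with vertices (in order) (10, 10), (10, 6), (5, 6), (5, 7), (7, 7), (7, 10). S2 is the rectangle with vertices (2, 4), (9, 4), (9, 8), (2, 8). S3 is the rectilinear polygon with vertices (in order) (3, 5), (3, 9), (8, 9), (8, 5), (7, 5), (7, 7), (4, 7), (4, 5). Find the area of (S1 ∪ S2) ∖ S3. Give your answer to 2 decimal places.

26.00

|S1 ∪ S2| = 36.
|(S1 ∪ S2) ∩ S3| = 10.
|(S1 ∪ S2) ∖ S3| = 36 − 10 = 26.00.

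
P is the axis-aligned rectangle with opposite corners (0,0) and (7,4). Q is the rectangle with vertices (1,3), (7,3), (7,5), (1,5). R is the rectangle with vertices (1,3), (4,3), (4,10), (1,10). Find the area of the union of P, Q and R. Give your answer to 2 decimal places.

49.00

By inclusion–exclusion:
Individual areas: |P| = 28, |Q| = 12, |R| = 21.
|P∩Q|: x∈[1,7], y∈[3,4] → 6·1 = 6.
|P∩R|: x∈[1,4], y∈[3,4] → 3·1 = 3.
|Q∩R|: x∈[1,4], y∈[3,5] → 3·2 = 6.
|P∩Q∩R| = 3.
|P ∪ Q ∪ R| = 61 − 15 + 3 = 49.00.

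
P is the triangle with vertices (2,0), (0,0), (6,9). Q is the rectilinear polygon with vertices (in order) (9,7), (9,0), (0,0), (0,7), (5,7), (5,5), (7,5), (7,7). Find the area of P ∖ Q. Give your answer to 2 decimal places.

|P| = 9, |P∩Q| = 8.5417.
|P ∖ Q| = |P| − |P∩Q| = 9 − 8.5417 = 0.46.

0.46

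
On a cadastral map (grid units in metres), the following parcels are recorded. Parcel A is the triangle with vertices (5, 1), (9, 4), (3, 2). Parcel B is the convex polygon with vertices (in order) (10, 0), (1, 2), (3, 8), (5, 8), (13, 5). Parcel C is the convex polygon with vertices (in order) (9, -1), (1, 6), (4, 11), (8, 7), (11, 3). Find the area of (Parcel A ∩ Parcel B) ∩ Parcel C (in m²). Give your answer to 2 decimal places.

2.65

The region (Parcel A ∩ Parcel B) ∩ Parcel C is the polygon with vertices (9,4), (5.923,1.692), (4.862,2.621).
By the shoelace formula its area is 2.65.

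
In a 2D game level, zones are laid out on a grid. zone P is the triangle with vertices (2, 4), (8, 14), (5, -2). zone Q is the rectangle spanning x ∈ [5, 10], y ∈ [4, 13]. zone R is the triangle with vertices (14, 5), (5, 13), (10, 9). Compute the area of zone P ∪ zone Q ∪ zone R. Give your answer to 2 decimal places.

65.97

By inclusion–exclusion:
Individual areas: |zone P| = 33, |zone Q| = 45, |zone R| = 2.
|zone P∩zone Q| = 12.9187.
|zone P∩zone R| = 0.1492.
|zone Q∩zone R| = 1.1111.
|zone P∩zone Q∩zone R| = 0.1492.
|zone P ∪ zone Q ∪ zone R| = 80 − 14.1791 + 0.1492 = 65.97.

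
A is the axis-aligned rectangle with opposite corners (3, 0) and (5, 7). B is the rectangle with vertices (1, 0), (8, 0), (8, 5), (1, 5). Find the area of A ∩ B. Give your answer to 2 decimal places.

10.00

|A∩B|: x∈[3,5], y∈[0,5] → 2·5 = 10.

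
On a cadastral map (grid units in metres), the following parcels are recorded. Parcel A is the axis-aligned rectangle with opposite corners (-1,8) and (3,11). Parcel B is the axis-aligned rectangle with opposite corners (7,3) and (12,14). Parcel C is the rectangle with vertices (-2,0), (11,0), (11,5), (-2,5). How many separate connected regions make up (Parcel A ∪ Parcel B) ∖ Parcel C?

(Parcel A ∪ Parcel B) ∖ Parcel C splits into 2 disjoint pieces (area 12, area 47).

2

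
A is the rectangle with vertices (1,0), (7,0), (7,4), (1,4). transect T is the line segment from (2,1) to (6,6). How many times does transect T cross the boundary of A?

The segment meets the boundary at (4.4,4).

1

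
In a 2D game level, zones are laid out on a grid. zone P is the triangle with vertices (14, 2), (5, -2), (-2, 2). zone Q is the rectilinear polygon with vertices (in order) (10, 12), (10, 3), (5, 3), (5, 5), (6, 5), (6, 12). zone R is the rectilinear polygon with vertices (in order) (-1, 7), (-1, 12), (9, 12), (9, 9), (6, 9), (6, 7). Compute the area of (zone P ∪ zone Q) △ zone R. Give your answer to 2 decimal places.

|zone P ∪ zone Q| = 70.
|(zone P ∪ zone Q) ∩ zone R| = 9.
|(zone P ∪ zone Q) △ zone R| = 70 + 44 − 18 = 96.00.

96.00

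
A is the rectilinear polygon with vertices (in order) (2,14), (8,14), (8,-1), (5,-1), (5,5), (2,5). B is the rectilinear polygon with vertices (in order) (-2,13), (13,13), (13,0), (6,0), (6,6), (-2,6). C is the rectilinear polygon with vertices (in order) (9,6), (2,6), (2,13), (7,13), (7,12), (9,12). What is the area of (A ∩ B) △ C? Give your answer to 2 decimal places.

|A ∩ B| = 54.
|(A ∩ B) ∩ C| = 41.
|(A ∩ B) △ C| = 54 + 47 − 82 = 19.00.

19.00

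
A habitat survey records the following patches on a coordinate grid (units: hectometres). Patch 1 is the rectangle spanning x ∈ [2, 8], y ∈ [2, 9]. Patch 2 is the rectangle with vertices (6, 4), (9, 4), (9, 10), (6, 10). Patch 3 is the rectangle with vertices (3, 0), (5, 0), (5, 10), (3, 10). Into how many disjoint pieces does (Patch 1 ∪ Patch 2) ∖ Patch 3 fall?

(Patch 1 ∪ Patch 2) ∖ Patch 3 splits into 2 disjoint pieces (area 29, area 7).

2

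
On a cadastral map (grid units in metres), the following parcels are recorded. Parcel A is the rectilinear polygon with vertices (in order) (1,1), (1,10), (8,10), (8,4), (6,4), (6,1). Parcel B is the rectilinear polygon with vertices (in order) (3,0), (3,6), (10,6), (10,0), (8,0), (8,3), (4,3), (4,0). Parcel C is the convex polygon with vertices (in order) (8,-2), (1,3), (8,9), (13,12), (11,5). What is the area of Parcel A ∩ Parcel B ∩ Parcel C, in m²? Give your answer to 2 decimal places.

13.81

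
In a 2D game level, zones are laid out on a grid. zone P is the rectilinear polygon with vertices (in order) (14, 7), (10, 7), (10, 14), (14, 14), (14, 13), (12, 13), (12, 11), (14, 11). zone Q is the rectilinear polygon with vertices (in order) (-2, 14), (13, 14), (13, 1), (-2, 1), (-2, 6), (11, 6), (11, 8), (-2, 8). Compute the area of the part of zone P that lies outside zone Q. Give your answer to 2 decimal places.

|zone P| = 24, |zone P∩zone Q| = 18.
|zone P ∖ zone Q| = |zone P| − |zone P∩zone Q| = 24 − 18 = 6.00.

6.00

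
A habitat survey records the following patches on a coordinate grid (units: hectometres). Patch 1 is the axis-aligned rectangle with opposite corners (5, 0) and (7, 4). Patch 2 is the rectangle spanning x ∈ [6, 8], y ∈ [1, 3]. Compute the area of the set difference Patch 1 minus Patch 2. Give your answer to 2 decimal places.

6.00

|Patch 1∩Patch 2|: x∈[6,7], y∈[1,3] → 1·2 = 2.
|Patch 1| = 8.
|Patch 1 ∖ Patch 2| = |Patch 1| − |Patch 1∩Patch 2| = 8 − 2 = 6.00.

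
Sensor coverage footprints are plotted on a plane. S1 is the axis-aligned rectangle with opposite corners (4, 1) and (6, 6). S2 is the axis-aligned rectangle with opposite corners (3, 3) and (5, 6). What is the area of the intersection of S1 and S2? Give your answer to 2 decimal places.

|S1∩S2|: x∈[4,5], y∈[3,6] → 1·3 = 3.

3.00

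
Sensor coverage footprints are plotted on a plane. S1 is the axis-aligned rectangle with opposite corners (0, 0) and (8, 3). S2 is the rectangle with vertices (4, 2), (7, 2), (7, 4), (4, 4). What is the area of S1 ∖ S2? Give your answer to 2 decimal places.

|S1∩S2|: x∈[4,7], y∈[2,3] → 3·1 = 3.
|S1| = 24.
|S1 ∖ S2| = |S1| − |S1∩S2| = 24 − 3 = 21.00.

21.00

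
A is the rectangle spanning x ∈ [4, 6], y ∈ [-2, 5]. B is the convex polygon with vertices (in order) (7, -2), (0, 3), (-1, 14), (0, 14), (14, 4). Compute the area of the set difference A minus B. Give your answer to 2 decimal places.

2.86

|A| = 14, |A∩B| = 11.1429.
|A ∖ B| = |A| − |A∩B| = 14 − 11.1429 = 2.86.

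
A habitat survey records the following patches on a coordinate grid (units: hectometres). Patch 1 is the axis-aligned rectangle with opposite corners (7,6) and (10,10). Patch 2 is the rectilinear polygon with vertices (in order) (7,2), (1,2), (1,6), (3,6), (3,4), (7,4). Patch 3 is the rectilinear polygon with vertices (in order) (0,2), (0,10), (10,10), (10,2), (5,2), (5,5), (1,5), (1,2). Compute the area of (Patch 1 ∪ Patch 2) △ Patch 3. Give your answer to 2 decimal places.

|Patch 1 ∪ Patch 2| = 28.
|(Patch 1 ∪ Patch 2) ∩ Patch 3| = 18.
|(Patch 1 ∪ Patch 2) △ Patch 3| = 28 + 68 − 36 = 60.00.

60.00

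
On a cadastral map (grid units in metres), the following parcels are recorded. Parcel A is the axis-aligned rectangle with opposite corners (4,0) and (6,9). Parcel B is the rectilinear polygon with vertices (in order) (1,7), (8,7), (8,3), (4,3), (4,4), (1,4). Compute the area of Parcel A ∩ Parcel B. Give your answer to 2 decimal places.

The intersection is the polygon with vertices (6,3), (4,3), (4,4), (4,7), (6,7).
By the shoelace formula its area is 8.00.

8.00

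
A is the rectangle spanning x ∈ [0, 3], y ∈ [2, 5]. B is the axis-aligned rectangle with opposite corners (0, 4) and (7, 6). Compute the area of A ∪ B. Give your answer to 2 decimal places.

By inclusion–exclusion:
Individual areas: |A| = 9, |B| = 14.
|A∩B|: x∈[0,3], y∈[4,5] → 3·1 = 3.
|A ∪ B| = 23 − 3 = 20.00.

20.00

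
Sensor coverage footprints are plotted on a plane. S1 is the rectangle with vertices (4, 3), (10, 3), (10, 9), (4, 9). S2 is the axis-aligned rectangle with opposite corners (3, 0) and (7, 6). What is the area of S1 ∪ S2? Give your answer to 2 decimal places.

By inclusion–exclusion:
Individual areas: |S1| = 36, |S2| = 24.
|S1∩S2|: x∈[4,7], y∈[3,6] → 3·3 = 9.
|S1 ∪ S2| = 60 − 9 = 51.00.

51.00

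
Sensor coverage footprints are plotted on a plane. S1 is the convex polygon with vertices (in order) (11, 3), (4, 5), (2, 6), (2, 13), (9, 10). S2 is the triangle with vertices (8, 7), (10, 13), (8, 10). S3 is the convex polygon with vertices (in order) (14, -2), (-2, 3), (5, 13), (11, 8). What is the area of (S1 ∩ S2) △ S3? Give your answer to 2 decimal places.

|S1 ∩ S2| = 1.6667.
|(S1 ∩ S2) ∩ S3| = 1.5443.
|(S1 ∩ S2) △ S3| = 1.6667 + 120 − 3.0885 = 118.58.

118.58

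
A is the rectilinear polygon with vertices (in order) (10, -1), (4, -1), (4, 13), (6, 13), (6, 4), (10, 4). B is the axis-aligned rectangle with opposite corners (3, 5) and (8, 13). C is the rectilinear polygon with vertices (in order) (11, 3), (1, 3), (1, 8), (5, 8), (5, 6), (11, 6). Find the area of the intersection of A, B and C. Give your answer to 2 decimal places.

4.00

The intersection is the polygon with vertices (6,5), (4,5), (4,8), (5,8), (5,6), (6,6).
By the shoelace formula its area is 4.00.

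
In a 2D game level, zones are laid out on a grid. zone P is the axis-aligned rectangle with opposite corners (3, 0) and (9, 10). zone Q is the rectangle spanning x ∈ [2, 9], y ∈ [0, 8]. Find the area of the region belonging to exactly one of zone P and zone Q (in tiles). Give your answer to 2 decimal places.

20.00

|zone P∩zone Q|: x∈[3,9], y∈[0,8] → 6·8 = 48.
|zone P △ zone Q| = |zone P| + |zone Q| − 2·|zone P∩zone Q| = 60 + 56 − 96 = 20.00.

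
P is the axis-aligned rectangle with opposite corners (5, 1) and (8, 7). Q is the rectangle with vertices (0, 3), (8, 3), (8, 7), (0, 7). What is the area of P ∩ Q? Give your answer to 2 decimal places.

12.00

|P∩Q|: x∈[5,8], y∈[3,7] → 3·4 = 12.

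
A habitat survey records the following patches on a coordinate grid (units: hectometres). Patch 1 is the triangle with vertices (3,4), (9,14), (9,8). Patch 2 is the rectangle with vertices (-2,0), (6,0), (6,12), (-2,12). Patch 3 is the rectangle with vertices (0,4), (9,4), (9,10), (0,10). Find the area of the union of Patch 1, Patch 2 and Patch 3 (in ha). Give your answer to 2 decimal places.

118.80

By inclusion–exclusion:
Individual areas: |Patch 1| = 18, |Patch 2| = 96, |Patch 3| = 54.
|Patch 1∩Patch 2| = 4.5.
|Patch 1∩Patch 3| = 13.2.
|Patch 2∩Patch 3|: x∈[0,6], y∈[4,10] → 6·6 = 36.
|Patch 1∩Patch 2∩Patch 3| = 4.5.
|Patch 1 ∪ Patch 2 ∪ Patch 3| = 168 − 53.7 + 4.5 = 118.80.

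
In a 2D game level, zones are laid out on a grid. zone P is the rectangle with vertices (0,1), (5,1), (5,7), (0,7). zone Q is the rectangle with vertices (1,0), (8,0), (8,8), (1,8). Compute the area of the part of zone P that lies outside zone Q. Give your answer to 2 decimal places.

6.00

|zone P∩zone Q|: x∈[1,5], y∈[1,7] → 4·6 = 24.
|zone P| = 30.
|zone P ∖ zone Q| = |zone P| − |zone P∩zone Q| = 30 − 24 = 6.00.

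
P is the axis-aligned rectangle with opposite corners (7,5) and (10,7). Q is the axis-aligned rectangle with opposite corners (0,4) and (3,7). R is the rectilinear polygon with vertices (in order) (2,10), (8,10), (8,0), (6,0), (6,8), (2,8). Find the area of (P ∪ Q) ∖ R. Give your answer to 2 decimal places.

|P ∪ Q| = 15.
|(P ∪ Q) ∩ R| = 2.
|(P ∪ Q) ∖ R| = 15 − 2 = 13.00.

13.00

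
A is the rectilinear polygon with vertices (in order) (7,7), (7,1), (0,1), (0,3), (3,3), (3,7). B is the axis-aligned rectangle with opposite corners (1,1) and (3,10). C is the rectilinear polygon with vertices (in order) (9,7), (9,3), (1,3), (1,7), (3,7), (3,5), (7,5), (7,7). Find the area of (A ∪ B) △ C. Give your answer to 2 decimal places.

|A ∪ B| = 44.
|(A ∪ B) ∩ C| = 16.
|(A ∪ B) △ C| = 44 + 24 − 32 = 36.00.

36.00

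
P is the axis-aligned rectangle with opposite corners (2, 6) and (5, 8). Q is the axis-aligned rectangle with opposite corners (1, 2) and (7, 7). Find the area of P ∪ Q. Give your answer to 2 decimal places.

33.00

By inclusion–exclusion:
Individual areas: |P| = 6, |Q| = 30.
|P∩Q|: x∈[2,5], y∈[6,7] → 3·1 = 3.
|P ∪ Q| = 36 − 3 = 33.00.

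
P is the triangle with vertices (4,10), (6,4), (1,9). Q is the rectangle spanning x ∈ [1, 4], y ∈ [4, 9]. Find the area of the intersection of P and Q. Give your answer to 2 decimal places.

The intersection is the polygon with vertices (1,9), (4,9), (4,6).
By the shoelace formula its area is 4.50.

4.50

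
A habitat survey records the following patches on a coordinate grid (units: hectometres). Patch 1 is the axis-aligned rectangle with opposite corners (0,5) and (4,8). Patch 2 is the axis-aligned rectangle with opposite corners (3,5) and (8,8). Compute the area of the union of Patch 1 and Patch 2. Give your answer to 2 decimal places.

24.00

By inclusion–exclusion:
Individual areas: |Patch 1| = 12, |Patch 2| = 15.
|Patch 1∩Patch 2|: x∈[3,4], y∈[5,8] → 1·3 = 3.
|Patch 1 ∪ Patch 2| = 27 − 3 = 24.00.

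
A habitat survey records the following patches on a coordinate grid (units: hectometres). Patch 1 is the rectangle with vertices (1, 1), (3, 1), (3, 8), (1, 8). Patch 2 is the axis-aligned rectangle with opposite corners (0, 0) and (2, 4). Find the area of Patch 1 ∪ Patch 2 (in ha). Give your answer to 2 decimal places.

19.00

By inclusion–exclusion:
Individual areas: |Patch 1| = 14, |Patch 2| = 8.
|Patch 1∩Patch 2|: x∈[1,2], y∈[1,4] → 1·3 = 3.
|Patch 1 ∪ Patch 2| = 22 − 3 = 19.00.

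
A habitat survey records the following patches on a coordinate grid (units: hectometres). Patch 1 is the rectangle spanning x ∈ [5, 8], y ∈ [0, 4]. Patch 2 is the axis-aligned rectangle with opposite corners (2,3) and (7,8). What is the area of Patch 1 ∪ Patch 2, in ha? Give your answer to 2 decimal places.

35.00

By inclusion–exclusion:
Individual areas: |Patch 1| = 12, |Patch 2| = 25.
|Patch 1∩Patch 2|: x∈[5,7], y∈[3,4] → 2·1 = 2.
|Patch 1 ∪ Patch 2| = 37 − 2 = 35.00.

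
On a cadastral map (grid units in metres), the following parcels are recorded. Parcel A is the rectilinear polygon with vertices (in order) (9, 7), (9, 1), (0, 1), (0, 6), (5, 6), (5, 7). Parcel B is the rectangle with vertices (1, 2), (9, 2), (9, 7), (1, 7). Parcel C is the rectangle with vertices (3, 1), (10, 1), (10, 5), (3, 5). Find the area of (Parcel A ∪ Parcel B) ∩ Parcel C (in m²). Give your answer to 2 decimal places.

The region (Parcel A ∪ Parcel B) ∩ Parcel C is the polygon with vertices (9,1), (3,1), (3,5), (9,5), (9,2).
By the shoelace formula its area is 24.00.

24.00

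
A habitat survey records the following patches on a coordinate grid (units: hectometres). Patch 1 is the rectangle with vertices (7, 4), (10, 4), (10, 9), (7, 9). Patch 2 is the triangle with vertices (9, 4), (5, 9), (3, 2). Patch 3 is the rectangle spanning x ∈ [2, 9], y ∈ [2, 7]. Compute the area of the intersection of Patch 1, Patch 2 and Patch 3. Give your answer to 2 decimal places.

2.50

The intersection is the polygon with vertices (7,6.5), (9,4), (7,4).
By the shoelace formula its area is 2.50.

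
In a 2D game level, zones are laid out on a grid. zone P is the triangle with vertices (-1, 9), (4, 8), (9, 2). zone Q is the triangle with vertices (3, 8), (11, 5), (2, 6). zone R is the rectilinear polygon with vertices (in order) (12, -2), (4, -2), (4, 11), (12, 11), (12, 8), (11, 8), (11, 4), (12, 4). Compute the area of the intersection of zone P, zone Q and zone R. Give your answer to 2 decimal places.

The intersection is the polygon with vertices (4,5.778), (4,7.625), (4.455,7.455), (6.041,5.551).
By the shoelace formula its area is 2.18.

2.18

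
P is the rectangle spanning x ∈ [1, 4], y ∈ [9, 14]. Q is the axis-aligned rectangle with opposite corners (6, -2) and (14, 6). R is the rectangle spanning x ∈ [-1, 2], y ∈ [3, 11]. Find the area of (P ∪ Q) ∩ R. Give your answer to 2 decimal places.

2.00

The region (P ∪ Q) ∩ R is the polygon with vertices (1,9), (1,11), (2,11), (2,9).
By the shoelace formula its area is 2.00.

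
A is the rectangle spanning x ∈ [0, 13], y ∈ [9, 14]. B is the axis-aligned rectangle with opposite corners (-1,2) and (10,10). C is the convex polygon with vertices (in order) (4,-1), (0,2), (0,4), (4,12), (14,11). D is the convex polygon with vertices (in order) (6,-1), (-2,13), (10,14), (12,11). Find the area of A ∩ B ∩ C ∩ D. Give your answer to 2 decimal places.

7.25

The intersection is the polygon with vertices (10,9), (2.5,9), (3,10), (10,10).
By the shoelace formula its area is 7.25.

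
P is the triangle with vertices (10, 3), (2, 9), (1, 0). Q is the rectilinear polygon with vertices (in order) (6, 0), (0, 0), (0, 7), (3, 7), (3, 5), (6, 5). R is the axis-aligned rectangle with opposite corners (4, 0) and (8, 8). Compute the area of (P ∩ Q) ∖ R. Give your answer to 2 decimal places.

|P ∩ Q| = 22.1111.
|(P ∩ Q) ∩ R| = 7.3333.
|(P ∩ Q) ∖ R| = 22.1111 − 7.3333 = 14.78.

14.78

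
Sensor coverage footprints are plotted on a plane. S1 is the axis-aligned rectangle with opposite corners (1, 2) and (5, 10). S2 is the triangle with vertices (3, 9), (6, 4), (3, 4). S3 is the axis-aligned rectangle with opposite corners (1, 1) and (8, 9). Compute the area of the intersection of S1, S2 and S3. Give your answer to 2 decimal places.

6.67

The intersection is the polygon with vertices (3,4), (3,9), (5,5.667), (5,4).
By the shoelace formula its area is 6.67.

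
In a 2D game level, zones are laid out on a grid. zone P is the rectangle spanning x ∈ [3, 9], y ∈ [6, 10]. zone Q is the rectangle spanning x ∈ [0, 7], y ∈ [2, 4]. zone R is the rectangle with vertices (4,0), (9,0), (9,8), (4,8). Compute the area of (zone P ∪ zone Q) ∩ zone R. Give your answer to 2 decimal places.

16.00

|zone P ∪ zone Q| = 38.
|(zone P ∪ zone Q) ∩ zone R| = 16.00.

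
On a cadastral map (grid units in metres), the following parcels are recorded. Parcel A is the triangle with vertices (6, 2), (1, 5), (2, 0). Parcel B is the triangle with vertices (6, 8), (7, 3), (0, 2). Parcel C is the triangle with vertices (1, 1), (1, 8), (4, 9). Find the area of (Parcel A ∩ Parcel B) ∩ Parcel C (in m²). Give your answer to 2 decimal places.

The region (Parcel A ∩ Parcel B) ∩ Parcel C is the polygon with vertices (1.333,3.333), (2.2,4.2), (1.522,2.391).
By the shoelace formula its area is 0.49.

0.49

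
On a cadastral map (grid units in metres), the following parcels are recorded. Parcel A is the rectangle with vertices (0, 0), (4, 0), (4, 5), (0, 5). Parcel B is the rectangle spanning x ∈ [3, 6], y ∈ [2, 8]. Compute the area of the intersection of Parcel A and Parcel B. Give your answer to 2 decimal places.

|Parcel A∩Parcel B|: x∈[3,4], y∈[2,5] → 1·3 = 3.

3.00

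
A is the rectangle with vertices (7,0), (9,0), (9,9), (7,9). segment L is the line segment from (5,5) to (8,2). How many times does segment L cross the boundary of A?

1

The segment meets the boundary at (7,3).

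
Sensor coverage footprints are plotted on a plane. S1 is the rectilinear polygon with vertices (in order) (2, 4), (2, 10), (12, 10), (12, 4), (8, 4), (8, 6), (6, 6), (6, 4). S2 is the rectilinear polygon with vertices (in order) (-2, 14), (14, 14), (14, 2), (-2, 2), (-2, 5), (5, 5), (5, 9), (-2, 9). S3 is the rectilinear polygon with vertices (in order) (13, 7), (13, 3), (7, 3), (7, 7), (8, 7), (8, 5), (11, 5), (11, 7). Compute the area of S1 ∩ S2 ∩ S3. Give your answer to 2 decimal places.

7.00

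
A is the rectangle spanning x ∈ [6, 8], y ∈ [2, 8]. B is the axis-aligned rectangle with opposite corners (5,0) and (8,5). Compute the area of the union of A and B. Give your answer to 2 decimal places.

By inclusion–exclusion:
Individual areas: |A| = 12, |B| = 15.
|A∩B|: x∈[6,8], y∈[2,5] → 2·3 = 6.
|A ∪ B| = 27 − 6 = 21.00.

21.00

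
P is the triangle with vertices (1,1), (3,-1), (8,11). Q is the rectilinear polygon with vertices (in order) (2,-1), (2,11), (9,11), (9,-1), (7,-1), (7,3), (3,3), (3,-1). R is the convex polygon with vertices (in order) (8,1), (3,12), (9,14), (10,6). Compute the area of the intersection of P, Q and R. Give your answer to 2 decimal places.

The intersection is the polygon with vertices (8,11), (5.826,5.783), (5.244,7.063).
By the shoelace formula its area is 2.91.

2.91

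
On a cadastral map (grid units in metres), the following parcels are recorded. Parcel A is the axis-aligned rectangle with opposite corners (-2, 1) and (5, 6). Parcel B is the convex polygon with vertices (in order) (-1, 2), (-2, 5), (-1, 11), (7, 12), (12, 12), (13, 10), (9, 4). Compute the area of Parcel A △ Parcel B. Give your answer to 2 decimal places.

|Parcel A| = 35, |Parcel B| = 109.5, |Parcel A∩Parcel B| = 22.8167.
|Parcel A △ Parcel B| = |Parcel A| + |Parcel B| − 2·|Parcel A∩Parcel B| = 35 + 109.5 − 45.6333 = 98.87.

98.87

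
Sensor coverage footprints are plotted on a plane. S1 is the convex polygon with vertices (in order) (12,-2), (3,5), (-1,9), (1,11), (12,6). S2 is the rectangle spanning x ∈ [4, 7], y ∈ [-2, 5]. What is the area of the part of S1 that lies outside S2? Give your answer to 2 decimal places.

66.17

|S1| = 72, |S1∩S2| = 5.8333.
|S1 ∖ S2| = |S1| − |S1∩S2| = 72 − 5.8333 = 66.17.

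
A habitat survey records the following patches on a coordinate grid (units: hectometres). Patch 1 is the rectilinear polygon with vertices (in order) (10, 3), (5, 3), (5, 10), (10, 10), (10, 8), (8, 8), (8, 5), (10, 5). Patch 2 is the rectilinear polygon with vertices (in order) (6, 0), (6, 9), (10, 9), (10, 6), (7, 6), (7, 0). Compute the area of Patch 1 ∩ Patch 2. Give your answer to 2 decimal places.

The intersection is the polygon with vertices (6,3), (6,9), (10,9), (10,8), (8,8), (8,6), (7,6), (7,3).
By the shoelace formula its area is 11.00.

11.00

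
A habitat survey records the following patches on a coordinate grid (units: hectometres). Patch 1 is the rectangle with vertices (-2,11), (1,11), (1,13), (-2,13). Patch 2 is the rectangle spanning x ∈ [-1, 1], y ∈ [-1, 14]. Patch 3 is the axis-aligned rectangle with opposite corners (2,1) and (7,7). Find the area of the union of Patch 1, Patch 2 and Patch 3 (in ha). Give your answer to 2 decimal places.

62.00

By inclusion–exclusion:
Individual areas: |Patch 1| = 6, |Patch 2| = 30, |Patch 3| = 30.
|Patch 1∩Patch 2|: x∈[-1,1], y∈[11,13] → 2·2 = 4.
|Patch 1∩Patch 3| = 0 (no overlap).
|Patch 2∩Patch 3| = 0 (no overlap).
|Patch 1∩Patch 2∩Patch 3| = 0.
|Patch 1 ∪ Patch 2 ∪ Patch 3| = 66 − 4 + 0 = 62.00.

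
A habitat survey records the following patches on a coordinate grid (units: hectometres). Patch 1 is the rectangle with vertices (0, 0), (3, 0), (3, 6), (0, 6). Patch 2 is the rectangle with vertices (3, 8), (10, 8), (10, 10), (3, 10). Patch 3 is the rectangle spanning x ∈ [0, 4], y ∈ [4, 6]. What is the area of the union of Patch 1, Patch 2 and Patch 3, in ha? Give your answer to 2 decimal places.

By inclusion–exclusion:
Individual areas: |Patch 1| = 18, |Patch 2| = 14, |Patch 3| = 8.
|Patch 1∩Patch 2| = 0 (no overlap).
|Patch 1∩Patch 3|: x∈[0,3], y∈[4,6] → 3·2 = 6.
|Patch 2∩Patch 3| = 0 (no overlap).
|Patch 1∩Patch 2∩Patch 3| = 0.
|Patch 1 ∪ Patch 2 ∪ Patch 3| = 40 − 6 + 0 = 34.00.

34.00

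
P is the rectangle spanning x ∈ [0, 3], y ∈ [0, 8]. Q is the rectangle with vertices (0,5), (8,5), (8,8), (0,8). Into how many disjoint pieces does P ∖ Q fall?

1

P ∖ Q is a single connected region.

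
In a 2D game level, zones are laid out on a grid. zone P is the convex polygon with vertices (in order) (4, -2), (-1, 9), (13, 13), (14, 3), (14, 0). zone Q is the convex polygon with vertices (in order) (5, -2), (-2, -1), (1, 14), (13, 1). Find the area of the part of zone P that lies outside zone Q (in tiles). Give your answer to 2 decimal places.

65.76

|zone P| = 154.5, |zone P∩zone Q| = 88.7443.
|zone P ∖ zone Q| = |zone P| − |zone P∩zone Q| = 154.5 − 88.7443 = 65.76.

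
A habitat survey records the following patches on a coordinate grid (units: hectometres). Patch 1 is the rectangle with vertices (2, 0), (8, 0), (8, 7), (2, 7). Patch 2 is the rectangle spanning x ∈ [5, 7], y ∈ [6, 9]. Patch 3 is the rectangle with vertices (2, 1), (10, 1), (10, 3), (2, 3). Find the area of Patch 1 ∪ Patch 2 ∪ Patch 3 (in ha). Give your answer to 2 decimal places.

By inclusion–exclusion:
Individual areas: |Patch 1| = 42, |Patch 2| = 6, |Patch 3| = 16.
|Patch 1∩Patch 2|: x∈[5,7], y∈[6,7] → 2·1 = 2.
|Patch 1∩Patch 3|: x∈[2,8], y∈[1,3] → 6·2 = 12.
|Patch 2∩Patch 3| = 0 (no overlap).
|Patch 1∩Patch 2∩Patch 3| = 0.
|Patch 1 ∪ Patch 2 ∪ Patch 3| = 64 − 14 + 0 = 50.00.

50.00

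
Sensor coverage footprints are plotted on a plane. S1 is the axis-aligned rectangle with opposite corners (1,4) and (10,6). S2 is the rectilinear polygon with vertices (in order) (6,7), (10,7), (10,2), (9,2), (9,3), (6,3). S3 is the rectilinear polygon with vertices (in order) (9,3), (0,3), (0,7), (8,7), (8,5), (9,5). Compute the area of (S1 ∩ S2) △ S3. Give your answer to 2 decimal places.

32.00

|S1 ∩ S2| = 8.
|(S1 ∩ S2) ∩ S3| = 5.
|(S1 ∩ S2) △ S3| = 8 + 34 − 10 = 32.00.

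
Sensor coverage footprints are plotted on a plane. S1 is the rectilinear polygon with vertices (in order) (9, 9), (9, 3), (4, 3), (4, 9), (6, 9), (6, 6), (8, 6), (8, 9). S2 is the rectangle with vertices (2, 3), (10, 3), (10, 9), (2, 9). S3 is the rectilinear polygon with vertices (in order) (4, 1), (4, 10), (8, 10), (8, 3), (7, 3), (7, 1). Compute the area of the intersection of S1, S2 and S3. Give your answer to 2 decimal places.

18.00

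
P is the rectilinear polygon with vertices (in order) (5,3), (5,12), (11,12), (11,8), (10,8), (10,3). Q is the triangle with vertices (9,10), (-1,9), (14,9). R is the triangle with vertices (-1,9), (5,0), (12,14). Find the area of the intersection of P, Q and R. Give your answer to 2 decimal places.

The intersection is the polygon with vertices (9,10), (9.909,9.818), (9.5,9), (5,9), (5,9.6).
By the shoelace formula its area is 3.86.

3.86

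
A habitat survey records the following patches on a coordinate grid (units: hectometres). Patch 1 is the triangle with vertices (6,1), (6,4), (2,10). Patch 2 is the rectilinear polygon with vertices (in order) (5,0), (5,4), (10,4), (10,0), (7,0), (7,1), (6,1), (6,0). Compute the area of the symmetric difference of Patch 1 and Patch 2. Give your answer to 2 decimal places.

|Patch 1| = 6, |Patch 2| = 19, |Patch 1∩Patch 2| = 1.875.
|Patch 1 △ Patch 2| = |Patch 1| + |Patch 2| − 2·|Patch 1∩Patch 2| = 6 + 19 − 3.75 = 21.25.

21.25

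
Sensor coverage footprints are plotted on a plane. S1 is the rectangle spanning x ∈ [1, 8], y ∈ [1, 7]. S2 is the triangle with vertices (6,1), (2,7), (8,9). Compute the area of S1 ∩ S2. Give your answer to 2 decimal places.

The intersection is the polygon with vertices (7.5,7), (6,1), (2,7).
By the shoelace formula its area is 16.50.

16.50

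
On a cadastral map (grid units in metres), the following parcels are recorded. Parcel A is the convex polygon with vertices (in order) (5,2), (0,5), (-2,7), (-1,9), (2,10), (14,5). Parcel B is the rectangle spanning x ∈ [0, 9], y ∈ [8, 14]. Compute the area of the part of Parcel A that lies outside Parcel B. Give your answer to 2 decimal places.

|Parcel A| = 65.5, |Parcel A∩Parcel B| = 8.1333.
|Parcel A ∖ Parcel B| = |Parcel A| − |Parcel A∩Parcel B| = 65.5 − 8.1333 = 57.37.

57.37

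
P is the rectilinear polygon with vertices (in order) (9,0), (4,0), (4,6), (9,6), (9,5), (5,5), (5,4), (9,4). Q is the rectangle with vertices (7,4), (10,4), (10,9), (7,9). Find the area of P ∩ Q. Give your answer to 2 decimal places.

2.00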